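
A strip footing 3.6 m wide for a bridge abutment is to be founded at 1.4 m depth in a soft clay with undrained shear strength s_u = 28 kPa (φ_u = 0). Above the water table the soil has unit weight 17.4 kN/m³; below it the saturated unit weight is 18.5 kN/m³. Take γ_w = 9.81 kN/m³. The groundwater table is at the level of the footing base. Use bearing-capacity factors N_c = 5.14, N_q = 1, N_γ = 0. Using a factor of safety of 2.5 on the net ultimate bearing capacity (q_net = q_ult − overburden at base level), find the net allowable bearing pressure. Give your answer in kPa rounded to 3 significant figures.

q = γ·D_f = 17.4 × 1.4 = 24.36 kPa.
c·N_c = 28 × 5.14 = 143.92 kPa
q·N_q = 24.36 × 1 = 24.36 kPa
q_ult = 143.92 + 24.36 = 168.28 kPa.
q_net = 168.28 − 24.36 = 143.92 kPa.
q_all(net) = 143.92 / 2.5 = 57.568 kPa.

q_all(net) ≈ 57.6 kPa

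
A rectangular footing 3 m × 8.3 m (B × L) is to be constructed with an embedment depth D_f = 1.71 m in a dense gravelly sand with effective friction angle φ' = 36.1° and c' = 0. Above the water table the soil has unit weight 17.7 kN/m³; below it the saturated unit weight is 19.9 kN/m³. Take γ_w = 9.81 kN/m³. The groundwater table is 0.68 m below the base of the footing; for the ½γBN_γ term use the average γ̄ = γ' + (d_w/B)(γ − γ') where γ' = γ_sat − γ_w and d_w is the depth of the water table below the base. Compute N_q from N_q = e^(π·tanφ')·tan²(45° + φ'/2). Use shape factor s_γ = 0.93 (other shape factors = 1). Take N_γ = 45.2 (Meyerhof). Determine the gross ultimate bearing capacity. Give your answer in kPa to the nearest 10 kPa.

q_ult ≈ 1900 kPa

tan36.1° = 0.7292, so N_q = e^(π×0.7292)·tan²(63.05°) = 9.884 × 3.869 = 38.24.
q = γ·D_f = 17.7 × 1.71 = 30.267 kPa.
γ' = 10.09 kN/m³; averaging over the depth B below the base, γ̄ = γ' + (d_w/B)(γ − γ') = 11.815 kN/m³.
q·N_q = 30.267 × 38.235 = 1157.3 kPa
0.5·γ·B·N_γ·s_γ = 0.5 × 11.815 × 3 × 45.2 × 0.93 = 744.98 kPa
q_ult = 1157.3 + 744.98 = 1902.2 kPa.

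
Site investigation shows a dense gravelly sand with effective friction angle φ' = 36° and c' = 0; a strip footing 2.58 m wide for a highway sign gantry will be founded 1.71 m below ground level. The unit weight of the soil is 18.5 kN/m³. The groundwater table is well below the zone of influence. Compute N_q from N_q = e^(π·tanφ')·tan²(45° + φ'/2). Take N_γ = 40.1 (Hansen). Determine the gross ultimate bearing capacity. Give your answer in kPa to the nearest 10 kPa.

q_ult ≈ 2150 kPa

tan36° = 0.7265, so N_q = e^(π×0.7265)·tan²(63°) = 9.801 × 3.852 = 37.75.
q = γ·D_f = 18.5 × 1.71 = 31.635 kPa.
q·N_q = 31.635 × 37.752 = 1194.3 kPa
0.5·γ·B·N_γ = 0.5 × 18.5 × 2.58 × 40.1 = 956.99 kPa
q_ult = 1194.3 + 956.99 = 2151.3 kPa.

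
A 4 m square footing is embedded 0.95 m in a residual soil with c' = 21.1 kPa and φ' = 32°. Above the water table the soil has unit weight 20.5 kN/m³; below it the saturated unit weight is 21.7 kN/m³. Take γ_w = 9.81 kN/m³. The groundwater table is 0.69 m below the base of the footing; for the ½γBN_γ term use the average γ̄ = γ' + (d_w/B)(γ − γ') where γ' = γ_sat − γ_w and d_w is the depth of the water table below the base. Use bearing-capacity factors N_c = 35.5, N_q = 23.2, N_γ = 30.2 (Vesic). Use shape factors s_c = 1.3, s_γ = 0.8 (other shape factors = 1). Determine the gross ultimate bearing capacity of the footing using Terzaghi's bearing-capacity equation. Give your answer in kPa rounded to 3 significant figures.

Effective surcharge at the founding depth q = γ·D_f = 20.5 × 0.95 = 19.475 kPa.
With d_w = 0.69 m < B, γ̄ = 11.89 + (0.69/4) × (20.5 − 11.89) = 13.375 kN/m³.
q_ult = c·N_c·s_c + q·N_q + 0.5·γ·B·N_γ·s_γ
     = 21.1 × 35.5 × 1.3 + 19.475 × 23.2 + 0.5 × 13.375 × 4 × 30.2 × 0.8
     = 973.77 + 451.82 + 646.29 = 2071.9 kPa.

q_ult ≈ 2070 kPa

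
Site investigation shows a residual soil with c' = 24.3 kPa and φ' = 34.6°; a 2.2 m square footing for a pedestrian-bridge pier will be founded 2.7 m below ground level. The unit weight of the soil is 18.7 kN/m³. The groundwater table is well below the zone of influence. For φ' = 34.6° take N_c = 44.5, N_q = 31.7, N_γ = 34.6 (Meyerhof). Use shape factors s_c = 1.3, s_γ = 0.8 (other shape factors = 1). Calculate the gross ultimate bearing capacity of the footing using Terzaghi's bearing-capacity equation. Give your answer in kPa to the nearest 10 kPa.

q = γ·D_f = 18.7 × 2.7 = 50.49 kPa.
c·N_c·s_c = 24.3 × 44.5 × 1.3 = 1405.8 kPa
q·N_q = 50.49 × 31.7 = 1600.5 kPa
0.5·γ·B·N_γ·s_γ = 0.5 × 18.7 × 2.2 × 34.6 × 0.8 = 569.38 kPa
q_ult = 1405.8 + 1600.5 + 569.38 = 3575.7 kPa.

q_ult ≈ 3580 kPa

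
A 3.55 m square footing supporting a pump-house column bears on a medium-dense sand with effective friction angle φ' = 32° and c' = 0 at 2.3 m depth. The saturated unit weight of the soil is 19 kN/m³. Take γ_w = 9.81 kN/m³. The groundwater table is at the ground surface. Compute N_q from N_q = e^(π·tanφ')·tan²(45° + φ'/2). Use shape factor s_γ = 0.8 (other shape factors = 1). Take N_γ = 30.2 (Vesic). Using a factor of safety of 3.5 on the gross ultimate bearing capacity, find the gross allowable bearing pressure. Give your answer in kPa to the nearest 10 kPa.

N_q = e^(π·tan32°)·tan²(61°) = 23.18.
γ' = 19 − 9.81 = 9.19 kN/m³ (submerged throughout). q = 9.19 × 2.3 = 21.137 kPa; the same γ' applies in the ½γBN_γ term.
q·N_q = 21.137 × 23.177 = 489.89 kPa
0.5·γ·B·N_γ·s_γ = 0.5 × 9.19 × 3.55 × 30.2 × 0.8 = 394.1 kPa
q_ult = 489.89 + 394.1 = 883.99 kPa.
q_all = 883.99 / 3.5 = 252.57 kPa.

q_all ≈ 250 kPa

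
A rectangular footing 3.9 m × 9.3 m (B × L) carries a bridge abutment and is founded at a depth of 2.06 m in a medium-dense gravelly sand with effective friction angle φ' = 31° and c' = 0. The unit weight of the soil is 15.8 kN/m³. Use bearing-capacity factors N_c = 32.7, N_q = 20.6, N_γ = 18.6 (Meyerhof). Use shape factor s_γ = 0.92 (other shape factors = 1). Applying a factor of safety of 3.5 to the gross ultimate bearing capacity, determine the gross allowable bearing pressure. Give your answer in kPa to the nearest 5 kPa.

q_all ≈ 340 kPa

Overburden at base level: q = 15.8 × 2.06 = 32.548 kPa.
Surcharge term q·N_q = 32.548 × 20.6 = 670.49 kPa; self-weight term 0.5·γ·B·N_γ·s_γ = 0.5 × 15.8 × 3.9 × 18.6 × 0.92 = 527.22 kPa.
q_ult = 670.49 + 527.22 = 1197.7 kPa.
q_all = q_ult / FS = 1197.7 / 3.5 = 342.2 kPa.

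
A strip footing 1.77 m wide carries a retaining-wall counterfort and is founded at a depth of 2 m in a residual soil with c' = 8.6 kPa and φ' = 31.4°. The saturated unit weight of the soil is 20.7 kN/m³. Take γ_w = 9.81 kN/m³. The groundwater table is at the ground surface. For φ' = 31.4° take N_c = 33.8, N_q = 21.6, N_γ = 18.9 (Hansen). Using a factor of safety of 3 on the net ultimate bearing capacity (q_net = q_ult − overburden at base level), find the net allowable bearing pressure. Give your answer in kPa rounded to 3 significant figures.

Water table at ground surface, so effective unit weight γ' = 20.7 − 9.81 = 10.89 kN/m³ is used throughout; overburden q = 10.89 × 2 = 21.78 kPa; the same γ' applies in the ½γBN_γ term.
Cohesion term c·N_c = 8.6 × 33.8 = 290.68 kPa; surcharge term q·N_q = 21.78 × 21.6 = 470.45 kPa; self-weight term 0.5·γ·B·N_γ = 0.5 × 10.89 × 1.77 × 18.9 = 182.15 kPa.
q_ult = 290.68 + 470.45 + 182.15 = 943.28 kPa.
q_net = 943.28 − 21.78 = 921.5 kPa.
q_all(net) = 921.5 / 3 = 307.17 kPa.

q_all(net) ≈ 307 kPa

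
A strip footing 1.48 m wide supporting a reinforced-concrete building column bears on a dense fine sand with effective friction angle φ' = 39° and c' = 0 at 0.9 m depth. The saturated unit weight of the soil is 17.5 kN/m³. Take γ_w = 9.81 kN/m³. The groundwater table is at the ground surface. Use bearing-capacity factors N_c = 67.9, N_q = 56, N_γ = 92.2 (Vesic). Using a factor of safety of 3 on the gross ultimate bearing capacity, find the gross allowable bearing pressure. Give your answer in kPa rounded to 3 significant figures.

q_all ≈ 304 kPa

Water table at ground surface, so effective unit weight γ' = 17.5 − 9.81 = 7.69 kN/m³ is used throughout; overburden q = 7.69 × 0.9 = 6.921 kPa; the same γ' applies in the ½γBN_γ term.
Surcharge term q·N_q = 6.921 × 56 = 387.58 kPa; self-weight term 0.5·γ·B·N_γ = 0.5 × 7.69 × 1.48 × 92.2 = 524.67 kPa.
q_ult = 387.58 + 524.67 = 912.25 kPa.
q_all = 912.25 / 3 = 304.08 kPa.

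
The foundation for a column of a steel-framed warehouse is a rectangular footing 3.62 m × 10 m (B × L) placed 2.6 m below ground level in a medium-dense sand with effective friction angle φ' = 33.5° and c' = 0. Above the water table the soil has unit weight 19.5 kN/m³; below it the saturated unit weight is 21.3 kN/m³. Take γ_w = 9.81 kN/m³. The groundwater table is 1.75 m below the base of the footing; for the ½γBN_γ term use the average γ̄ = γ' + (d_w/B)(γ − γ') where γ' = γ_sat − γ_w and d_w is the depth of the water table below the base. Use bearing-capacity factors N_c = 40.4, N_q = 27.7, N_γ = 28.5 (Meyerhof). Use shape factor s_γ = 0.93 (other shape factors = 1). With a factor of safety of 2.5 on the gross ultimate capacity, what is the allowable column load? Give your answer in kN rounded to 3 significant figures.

Effective surcharge at the founding depth q = γ·D_f = 19.5 × 2.6 = 50.7 kPa.
With d_w = 1.75 m < B, γ̄ = 11.49 + (1.75/3.62) × (19.5 − 11.49) = 15.362 kN/m³.
q_ult = q·N_q + 0.5·γ·B·N_γ·s_γ
     = 50.7 × 27.7 + 0.5 × 15.362 × 3.62 × 28.5 × 0.93
     = 1404.4 + 736.99 = 2141.4 kPa.
Gross allowable pressure q_all = 2141.4 / 2.5 = 856.55 kPa.
Footing area = 36.2 m², so allowable column load = 856.55 × 36.2 = 31007 kN.

P_all ≈ 31000 kN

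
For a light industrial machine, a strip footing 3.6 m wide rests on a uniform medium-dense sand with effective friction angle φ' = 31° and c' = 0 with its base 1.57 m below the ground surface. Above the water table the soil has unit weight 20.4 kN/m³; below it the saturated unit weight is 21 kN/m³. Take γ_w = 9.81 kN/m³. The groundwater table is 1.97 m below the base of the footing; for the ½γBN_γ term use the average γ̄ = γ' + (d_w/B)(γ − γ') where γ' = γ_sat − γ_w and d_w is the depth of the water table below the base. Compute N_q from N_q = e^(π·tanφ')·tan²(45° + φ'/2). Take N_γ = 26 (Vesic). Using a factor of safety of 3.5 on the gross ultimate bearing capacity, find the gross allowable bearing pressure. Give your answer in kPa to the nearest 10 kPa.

N_q = e^(π·tan31°)·tan²(60.5°) = 20.63.
q = γ·D_f = 20.4 × 1.57 = 32.028 kPa.
γ' = 11.19 kN/m³; averaging over the depth B below the base, γ̄ = γ' + (d_w/B)(γ − γ') = 16.23 kN/m³.
q·N_q = 32.028 × 20.631 = 660.76 kPa
0.5·γ·B·N_γ = 0.5 × 16.23 × 3.6 × 26 = 759.56 kPa
q_ult = 660.76 + 759.56 = 1420.3 kPa.
q_all = 1420.3 / 3.5 = 405.81 kPa.

q_all ≈ 410 kPa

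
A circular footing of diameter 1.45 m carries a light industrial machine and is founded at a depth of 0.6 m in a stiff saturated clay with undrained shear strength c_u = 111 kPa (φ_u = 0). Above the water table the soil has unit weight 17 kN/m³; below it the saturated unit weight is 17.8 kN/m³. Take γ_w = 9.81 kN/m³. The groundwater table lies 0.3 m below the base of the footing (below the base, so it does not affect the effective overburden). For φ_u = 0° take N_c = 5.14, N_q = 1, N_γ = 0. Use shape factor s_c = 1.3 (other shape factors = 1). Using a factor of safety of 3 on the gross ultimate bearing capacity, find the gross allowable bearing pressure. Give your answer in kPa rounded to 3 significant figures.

q_all ≈ 251 kPa

Overburden at base level: q = 17 × 0.6 = 10.2 kPa.
Cohesion term c·N_c·s_c = 111 × 5.14 × 1.3 = 741.7 kPa; surcharge term q·N_q = 10.2 × 1 = 10.2 kPa.
q_ult = 741.7 + 10.2 = 751.9 kPa.
q_all = 751.9 / 3 = 250.63 kPa.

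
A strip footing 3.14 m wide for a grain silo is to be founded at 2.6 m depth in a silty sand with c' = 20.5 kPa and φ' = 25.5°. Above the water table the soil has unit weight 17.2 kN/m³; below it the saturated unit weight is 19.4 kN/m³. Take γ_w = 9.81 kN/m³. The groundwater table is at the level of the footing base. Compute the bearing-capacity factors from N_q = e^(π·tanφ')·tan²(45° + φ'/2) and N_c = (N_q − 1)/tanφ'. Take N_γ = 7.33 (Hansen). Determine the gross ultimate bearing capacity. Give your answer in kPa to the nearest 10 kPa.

tan25.5° = 0.477, so N_q = e^(π×0.477)·tan²(57.75°) = 4.475 × 2.512 = 11.24.
N_c = (11.24 − 1)/tan25.5° = 21.47.
q = γ·D_f = 17.2 × 2.6 = 44.72 kPa.
For the ½γBN_γ term take γ' = 19.4 − 9.81 = 9.59 kN/m³ (soil below base is submerged).
c·N_c = 20.5 × 21.469 = 440.12 kPa
q·N_q = 44.72 × 11.24 = 502.67 kPa
0.5·γ·B·N_γ = 0.5 × 9.59 × 3.14 × 7.33 = 110.36 kPa
q_ult = 440.12 + 502.67 + 110.36 = 1053.2 kPa.

q_ult ≈ 1050 kPa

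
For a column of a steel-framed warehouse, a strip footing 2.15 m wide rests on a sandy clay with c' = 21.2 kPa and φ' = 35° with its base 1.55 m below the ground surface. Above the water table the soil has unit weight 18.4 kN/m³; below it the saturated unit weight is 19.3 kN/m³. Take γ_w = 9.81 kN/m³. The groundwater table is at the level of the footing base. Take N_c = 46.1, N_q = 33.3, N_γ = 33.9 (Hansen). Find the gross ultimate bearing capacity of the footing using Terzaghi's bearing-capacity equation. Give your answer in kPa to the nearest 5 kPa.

q = γ·D_f = 18.4 × 1.55 = 28.52 kPa.
For the ½γBN_γ term take γ' = 19.3 − 9.81 = 9.49 kN/m³ (soil below base is submerged).
c·N_c = 21.2 × 46.1 = 977.32 kPa
q·N_q = 28.52 × 33.3 = 949.72 kPa
0.5·γ·B·N_γ = 0.5 × 9.49 × 2.15 × 33.9 = 345.84 kPa
q_ult = 977.32 + 949.72 + 345.84 = 2272.9 kPa.

q_ult ≈ 2275 kPa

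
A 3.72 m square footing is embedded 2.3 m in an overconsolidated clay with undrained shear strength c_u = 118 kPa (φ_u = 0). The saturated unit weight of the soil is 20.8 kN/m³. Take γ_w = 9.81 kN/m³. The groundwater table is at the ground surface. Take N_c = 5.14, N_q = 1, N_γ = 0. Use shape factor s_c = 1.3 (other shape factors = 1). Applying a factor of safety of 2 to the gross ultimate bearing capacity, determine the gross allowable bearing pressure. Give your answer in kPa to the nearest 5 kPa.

Water table at ground surface, so effective unit weight γ' = 20.8 − 9.81 = 10.99 kN/m³ is used throughout; overburden q = 10.99 × 2.3 = 25.277 kPa.
Cohesion term c·N_c·s_c = 118 × 5.14 × 1.3 = 788.48 kPa; surcharge term q·N_q = 25.277 × 1 = 25.277 kPa.
q_ult = 788.48 + 25.277 = 813.75 kPa.
q_all = q_ult / FS = 813.75 / 2 = 406.88 kPa.

q_all ≈ 405 kPa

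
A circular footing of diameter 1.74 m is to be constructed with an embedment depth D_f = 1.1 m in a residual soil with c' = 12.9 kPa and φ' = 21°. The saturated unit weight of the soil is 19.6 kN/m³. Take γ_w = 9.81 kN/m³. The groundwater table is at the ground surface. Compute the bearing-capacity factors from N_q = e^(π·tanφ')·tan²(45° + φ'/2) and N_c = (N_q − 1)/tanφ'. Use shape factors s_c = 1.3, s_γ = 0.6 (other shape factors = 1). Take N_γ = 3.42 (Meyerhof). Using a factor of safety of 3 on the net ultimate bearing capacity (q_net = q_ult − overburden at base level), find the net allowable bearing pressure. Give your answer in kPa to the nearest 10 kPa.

N_q = e^(π·tan21°)·tan²(55.5°) = 7.07; N_c = (N_q − 1)/tanφ' = 15.81.
Water table at ground surface, so effective unit weight γ' = 19.6 − 9.81 = 9.79 kN/m³ is used throughout; overburden q = 9.79 × 1.1 = 10.769 kPa; the same γ' applies in the ½γBN_γ term.
Cohesion term c·N_c·s_c = 12.9 × 15.815 × 1.3 = 265.22 kPa; surcharge term q·N_q = 10.769 × 7.0708 = 76.145 kPa; self-weight term 0.5·γ·B·N_γ·s_γ = 0.5 × 9.79 × 1.74 × 3.42 × 0.6 = 17.477 kPa.
q_ult = 265.22 + 76.145 + 17.477 = 358.84 kPa.
q_net = 358.84 − 10.769 = 348.07 kPa.
q_all(net) = 348.07 / 3 = 116.02 kPa.

q_all(net) ≈ 120 kPa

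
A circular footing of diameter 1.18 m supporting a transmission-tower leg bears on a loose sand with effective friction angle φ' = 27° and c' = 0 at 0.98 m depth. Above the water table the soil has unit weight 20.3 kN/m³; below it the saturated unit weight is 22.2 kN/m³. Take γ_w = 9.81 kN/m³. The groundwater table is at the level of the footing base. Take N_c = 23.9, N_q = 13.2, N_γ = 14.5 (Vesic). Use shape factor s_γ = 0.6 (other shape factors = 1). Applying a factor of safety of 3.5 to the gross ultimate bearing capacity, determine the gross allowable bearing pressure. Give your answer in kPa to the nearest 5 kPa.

Overburden at base level: q = 20.3 × 0.98 = 19.894 kPa.
Below the base the soil is submerged, so the ½γBN_γ term uses γ' = 22.2 − 9.81 = 12.39 kN/m³.
Surcharge term q·N_q = 19.894 × 13.2 = 262.6 kPa; self-weight term 0.5·γ·B·N_γ·s_γ = 0.5 × 12.39 × 1.18 × 14.5 × 0.6 = 63.598 kPa.
q_ult = 262.6 + 63.598 = 326.2 kPa.
q_all = q_ult / FS = 326.2 / 3.5 = 93.2 kPa.

q_all ≈ 95 kPa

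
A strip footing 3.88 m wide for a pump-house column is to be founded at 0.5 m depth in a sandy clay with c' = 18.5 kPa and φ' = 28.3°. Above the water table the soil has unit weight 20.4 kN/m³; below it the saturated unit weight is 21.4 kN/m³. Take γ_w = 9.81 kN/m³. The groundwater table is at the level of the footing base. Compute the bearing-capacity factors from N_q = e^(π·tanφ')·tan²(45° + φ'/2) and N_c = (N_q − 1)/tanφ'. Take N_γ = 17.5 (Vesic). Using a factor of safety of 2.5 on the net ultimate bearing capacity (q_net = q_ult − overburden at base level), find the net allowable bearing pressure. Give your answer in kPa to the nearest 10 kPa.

q_all(net) ≈ 410 kPa

N_q = e^(π·tan28.3°)·tan²(59.15°) = 15.21; N_c = (N_q − 1)/tanφ' = 26.4.
q = γ·D_f = 20.4 × 0.5 = 10.2 kPa.
For the ½γBN_γ term take γ' = 21.4 − 9.81 = 11.59 kN/m³ (soil below base is submerged).
c·N_c = 18.5 × 26.399 = 488.38 kPa
q·N_q = 10.2 × 15.214 = 155.19 kPa
0.5·γ·B·N_γ = 0.5 × 11.59 × 3.88 × 17.5 = 393.48 kPa
q_ult = 488.38 + 155.19 + 393.48 = 1037 kPa.
q_net = 1037 − 10.2 = 1026.8 kPa.
q_all(net) = 1026.8 / 2.5 = 410.74 kPa.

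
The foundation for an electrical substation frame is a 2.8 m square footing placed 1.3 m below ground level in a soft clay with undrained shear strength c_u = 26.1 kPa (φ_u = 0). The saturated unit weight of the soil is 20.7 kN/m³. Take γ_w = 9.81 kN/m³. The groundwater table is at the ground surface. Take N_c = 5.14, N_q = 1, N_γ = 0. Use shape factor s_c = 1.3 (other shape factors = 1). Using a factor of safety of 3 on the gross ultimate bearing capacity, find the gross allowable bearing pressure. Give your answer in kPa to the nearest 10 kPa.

q_all ≈ 60 kPa

Water table at ground surface, so effective unit weight γ' = 20.7 − 9.81 = 10.89 kN/m³ is used throughout; overburden q = 10.89 × 1.3 = 14.157 kPa.
Cohesion term c·N_c·s_c = 26.1 × 5.14 × 1.3 = 174.4 kPa; surcharge term q·N_q = 14.157 × 1 = 14.157 kPa.
q_ult = 174.4 + 14.157 = 188.56 kPa.
q_all = 188.56 / 3 = 62.852 kPa.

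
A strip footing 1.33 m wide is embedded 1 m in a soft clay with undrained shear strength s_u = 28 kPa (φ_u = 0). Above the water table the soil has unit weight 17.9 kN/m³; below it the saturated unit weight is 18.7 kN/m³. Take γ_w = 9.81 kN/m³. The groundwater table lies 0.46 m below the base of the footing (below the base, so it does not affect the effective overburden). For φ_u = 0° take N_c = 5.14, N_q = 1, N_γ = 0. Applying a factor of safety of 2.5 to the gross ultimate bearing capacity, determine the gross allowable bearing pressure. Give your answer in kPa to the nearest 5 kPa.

q_all ≈ 65 kPa

Overburden at base level: q = 17.9 × 1 = 17.9 kPa.
Cohesion term c·N_c = 28 × 5.14 = 143.92 kPa; surcharge term q·N_q = 17.9 × 1 = 17.9 kPa.
q_ult = 143.92 + 17.9 = 161.82 kPa.
q_all = q_ult / FS = 161.82 / 2.5 = 64.728 kPa.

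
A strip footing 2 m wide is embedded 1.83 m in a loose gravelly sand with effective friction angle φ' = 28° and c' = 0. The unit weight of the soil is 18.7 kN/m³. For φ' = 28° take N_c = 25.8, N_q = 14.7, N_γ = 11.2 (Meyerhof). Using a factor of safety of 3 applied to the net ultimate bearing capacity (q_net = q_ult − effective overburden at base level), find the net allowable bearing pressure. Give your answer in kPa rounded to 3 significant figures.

q_all(net) ≈ 226 kPa

Overburden at base level: q = 18.7 × 1.83 = 34.221 kPa.
Surcharge term q·N_q = 34.221 × 14.7 = 503.05 kPa; self-weight term 0.5·γ·B·N_γ = 0.5 × 18.7 × 2 × 11.2 = 209.44 kPa.
q_ult = 503.05 + 209.44 = 712.49 kPa.
Net ultimate: q_net = 712.49 − 34.221 = 678.27 kPa.
q_all(net) = 678.27 / 3 = 226.09 kPa.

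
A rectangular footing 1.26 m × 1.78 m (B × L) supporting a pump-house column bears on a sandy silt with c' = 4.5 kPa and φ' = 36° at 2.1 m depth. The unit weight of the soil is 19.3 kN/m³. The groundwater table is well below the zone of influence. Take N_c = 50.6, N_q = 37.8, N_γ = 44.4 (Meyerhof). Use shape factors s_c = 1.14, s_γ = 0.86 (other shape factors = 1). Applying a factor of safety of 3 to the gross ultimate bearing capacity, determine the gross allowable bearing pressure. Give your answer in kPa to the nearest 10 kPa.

q_all ≈ 750 kPa

Effective surcharge at the founding depth q = γ·D_f = 19.3 × 2.1 = 40.53 kPa.
q_ult = c·N_c·s_c + q·N_q + 0.5·γ·B·N_γ·s_γ
     = 4.5 × 50.6 × 1.14 + 40.53 × 37.8 + 0.5 × 19.3 × 1.26 × 44.4 × 0.86
     = 259.58 + 1532 + 464.28 = 2255.9 kPa.
q_all = q_ult / FS = 2255.9 / 3 = 751.96 kPa.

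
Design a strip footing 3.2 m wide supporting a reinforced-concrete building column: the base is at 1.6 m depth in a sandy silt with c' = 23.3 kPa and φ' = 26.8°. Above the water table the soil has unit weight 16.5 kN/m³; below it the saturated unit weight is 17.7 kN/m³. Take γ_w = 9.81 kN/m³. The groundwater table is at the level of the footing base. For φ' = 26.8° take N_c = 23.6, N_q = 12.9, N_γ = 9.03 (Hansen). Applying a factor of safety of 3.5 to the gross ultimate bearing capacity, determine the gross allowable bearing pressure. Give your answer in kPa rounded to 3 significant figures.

Overburden at base level: q = 16.5 × 1.6 = 26.4 kPa.
Below the base the soil is submerged, so the ½γBN_γ term uses γ' = 17.7 − 9.81 = 7.89 kN/m³.
Cohesion term c·N_c = 23.3 × 23.6 = 549.88 kPa; surcharge term q·N_q = 26.4 × 12.9 = 340.56 kPa; self-weight term 0.5·γ·B·N_γ = 0.5 × 7.89 × 3.2 × 9.03 = 113.99 kPa.
q_ult = 549.88 + 340.56 + 113.99 = 1004.4 kPa.
q_all = q_ult / FS = 1004.4 / 3.5 = 286.98 kPa.

q_all ≈ 287 kPa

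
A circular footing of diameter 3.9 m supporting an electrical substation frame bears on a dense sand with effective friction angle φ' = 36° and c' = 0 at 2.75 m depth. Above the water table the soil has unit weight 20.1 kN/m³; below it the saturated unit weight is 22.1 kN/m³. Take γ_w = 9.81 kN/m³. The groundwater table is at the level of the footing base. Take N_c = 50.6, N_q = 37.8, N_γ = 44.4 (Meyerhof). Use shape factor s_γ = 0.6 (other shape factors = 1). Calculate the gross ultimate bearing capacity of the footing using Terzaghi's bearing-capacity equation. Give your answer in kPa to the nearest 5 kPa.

q_ult ≈ 2730 kPa

Effective surcharge at the founding depth q = γ·D_f = 20.1 × 2.75 = 55.275 kPa.
The water table coincides with the base, so in the self-weight term γ → γ' = 12.29 kN/m³.
q_ult = q·N_q + 0.5·γ·B·N_γ·s_γ
     = 55.275 × 37.8 + 0.5 × 12.29 × 3.9 × 44.4 × 0.6
     = 2089.4 + 638.44 = 2727.8 kPa.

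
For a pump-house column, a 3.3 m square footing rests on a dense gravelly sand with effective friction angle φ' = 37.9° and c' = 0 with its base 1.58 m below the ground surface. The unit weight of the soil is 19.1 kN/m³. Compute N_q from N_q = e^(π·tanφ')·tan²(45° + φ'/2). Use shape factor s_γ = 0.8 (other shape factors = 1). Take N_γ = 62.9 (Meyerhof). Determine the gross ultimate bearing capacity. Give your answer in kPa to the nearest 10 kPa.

tan37.9° = 0.7785, so N_q = e^(π×0.7785)·tan²(63.95°) = 11.538 × 4.185 = 48.29.
Effective surcharge at the founding depth q = γ·D_f = 19.1 × 1.58 = 30.178 kPa.
q_ult = q·N_q + 0.5·γ·B·N_γ·s_γ
     = 30.178 × 48.289 + 0.5 × 19.1 × 3.3 × 62.9 × 0.8
     = 1457.3 + 1585.8 = 3043.1 kPa.

q_ult ≈ 3040 kPa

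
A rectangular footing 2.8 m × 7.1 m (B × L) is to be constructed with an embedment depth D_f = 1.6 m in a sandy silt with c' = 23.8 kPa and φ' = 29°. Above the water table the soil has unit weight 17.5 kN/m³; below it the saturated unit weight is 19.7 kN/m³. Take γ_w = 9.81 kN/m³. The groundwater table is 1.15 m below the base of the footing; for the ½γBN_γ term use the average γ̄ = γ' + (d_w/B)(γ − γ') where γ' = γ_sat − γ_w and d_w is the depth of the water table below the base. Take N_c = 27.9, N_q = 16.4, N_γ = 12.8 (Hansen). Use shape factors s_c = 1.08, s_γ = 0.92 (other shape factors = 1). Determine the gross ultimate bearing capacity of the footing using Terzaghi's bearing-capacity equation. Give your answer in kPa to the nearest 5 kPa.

q_ult ≈ 1390 kPa

q = γ·D_f = 17.5 × 1.6 = 28 kPa.
γ' = 9.89 kN/m³; averaging over the depth B below the base, γ̄ = γ' + (d_w/B)(γ − γ') = 13.016 kN/m³.
c·N_c·s_c = 23.8 × 27.9 × 1.08 = 717.14 kPa
q·N_q = 28 × 16.4 = 459.2 kPa
0.5·γ·B·N_γ·s_γ = 0.5 × 13.016 × 2.8 × 12.8 × 0.92 = 214.58 kPa
q_ult = 717.14 + 459.2 + 214.58 = 1390.9 kPa.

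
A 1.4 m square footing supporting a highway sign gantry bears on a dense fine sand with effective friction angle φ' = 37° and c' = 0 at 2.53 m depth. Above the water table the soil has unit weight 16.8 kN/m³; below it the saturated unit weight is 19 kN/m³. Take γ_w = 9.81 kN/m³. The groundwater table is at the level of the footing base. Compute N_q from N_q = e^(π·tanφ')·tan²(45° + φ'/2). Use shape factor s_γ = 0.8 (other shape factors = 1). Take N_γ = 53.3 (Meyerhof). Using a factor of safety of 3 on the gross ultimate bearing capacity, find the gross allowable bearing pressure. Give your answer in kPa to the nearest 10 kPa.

N_q = e^(π·tan37°)·tan²(63.5°) = 42.92.
Effective surcharge at the founding depth q = γ·D_f = 16.8 × 2.53 = 42.504 kPa.
The water table coincides with the base, so in the self-weight term γ → γ' = 9.19 kN/m³.
q_ult = q·N_q + 0.5·γ·B·N_γ·s_γ
     = 42.504 × 42.92 + 0.5 × 9.19 × 1.4 × 53.3 × 0.8
     = 1824.3 + 274.3 = 2098.6 kPa.
q_all = 2098.6 / 3 = 699.52 kPa.

q_all ≈ 700 kPa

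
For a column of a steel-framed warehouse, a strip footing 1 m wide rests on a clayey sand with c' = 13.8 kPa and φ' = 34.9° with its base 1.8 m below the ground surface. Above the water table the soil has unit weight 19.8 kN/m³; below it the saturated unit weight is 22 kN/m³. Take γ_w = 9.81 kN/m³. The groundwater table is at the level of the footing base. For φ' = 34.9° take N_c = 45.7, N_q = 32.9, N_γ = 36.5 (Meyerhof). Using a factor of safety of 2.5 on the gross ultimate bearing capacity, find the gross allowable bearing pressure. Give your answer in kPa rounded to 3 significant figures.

q_all ≈ 810 kPa

Effective surcharge at the founding depth q = γ·D_f = 19.8 × 1.8 = 35.64 kPa.
The water table coincides with the base, so in the self-weight term γ → γ' = 12.19 kN/m³.
q_ult = c·N_c + q·N_q + 0.5·γ·B·N_γ
     = 13.8 × 45.7 + 35.64 × 32.9 + 0.5 × 12.19 × 1 × 36.5
     = 630.66 + 1172.6 + 222.47 = 2025.7 kPa.
q_all = 2025.7 / 2.5 = 810.27 kPa.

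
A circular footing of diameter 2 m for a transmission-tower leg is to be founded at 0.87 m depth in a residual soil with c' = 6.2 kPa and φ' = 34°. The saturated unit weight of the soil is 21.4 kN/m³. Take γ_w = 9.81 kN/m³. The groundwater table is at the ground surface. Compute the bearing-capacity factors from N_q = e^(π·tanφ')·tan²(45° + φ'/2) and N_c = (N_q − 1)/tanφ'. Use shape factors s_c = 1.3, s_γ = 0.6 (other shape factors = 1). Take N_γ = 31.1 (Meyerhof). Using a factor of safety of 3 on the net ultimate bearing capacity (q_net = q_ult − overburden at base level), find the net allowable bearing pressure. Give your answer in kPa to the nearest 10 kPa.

N_q = e^(π·tan34°)·tan²(62°) = 29.44; N_c = (N_q − 1)/tanφ' = 42.16.
With the water table at the surface the whole profile is submerged: γ' = 21.4 − 9.81 = 11.59 kN/m³, so q = γ'·D_f = 10.083 kPa; the same γ' applies in the ½γBN_γ term.
q_ult = c·N_c·s_c + q·N_q + 0.5·γ·B·N_γ·s_γ
     = 6.2 × 42.164 × 1.3 + 10.083 × 29.44 + 0.5 × 11.59 × 2 × 31.1 × 0.6
     = 339.84 + 296.85 + 216.27 = 852.96 kPa.
q_net = 852.96 − 10.083 = 842.88 kPa.
q_all(net) = 842.88 / 3 = 280.96 kPa.

q_all(net) ≈ 280 kPa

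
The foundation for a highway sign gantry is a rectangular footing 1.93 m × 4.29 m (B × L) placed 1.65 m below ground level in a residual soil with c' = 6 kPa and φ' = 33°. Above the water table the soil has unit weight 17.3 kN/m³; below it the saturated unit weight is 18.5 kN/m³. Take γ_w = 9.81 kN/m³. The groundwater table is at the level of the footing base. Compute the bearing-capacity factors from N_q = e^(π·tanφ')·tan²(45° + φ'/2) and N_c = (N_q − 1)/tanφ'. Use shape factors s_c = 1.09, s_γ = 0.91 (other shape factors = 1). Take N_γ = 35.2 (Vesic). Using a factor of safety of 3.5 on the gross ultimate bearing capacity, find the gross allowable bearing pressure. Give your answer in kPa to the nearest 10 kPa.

N_q = e^(π·tan33°)·tan²(61.5°) = 26.09; N_c = (N_q − 1)/tanφ' = 38.64.
q = γ·D_f = 17.3 × 1.65 = 28.545 kPa.
For the ½γBN_γ term take γ' = 18.5 − 9.81 = 8.69 kN/m³ (soil below base is submerged).
c·N_c·s_c = 6 × 38.638 × 1.09 = 252.69 kPa
q·N_q = 28.545 × 26.092 = 744.8 kPa
0.5·γ·B·N_γ·s_γ = 0.5 × 8.69 × 1.93 × 35.2 × 0.91 = 268.62 kPa
q_ult = 252.69 + 744.8 + 268.62 = 1266.1 kPa.
q_all = 1266.1 / 3.5 = 361.74 kPa.

q_all ≈ 360 kPa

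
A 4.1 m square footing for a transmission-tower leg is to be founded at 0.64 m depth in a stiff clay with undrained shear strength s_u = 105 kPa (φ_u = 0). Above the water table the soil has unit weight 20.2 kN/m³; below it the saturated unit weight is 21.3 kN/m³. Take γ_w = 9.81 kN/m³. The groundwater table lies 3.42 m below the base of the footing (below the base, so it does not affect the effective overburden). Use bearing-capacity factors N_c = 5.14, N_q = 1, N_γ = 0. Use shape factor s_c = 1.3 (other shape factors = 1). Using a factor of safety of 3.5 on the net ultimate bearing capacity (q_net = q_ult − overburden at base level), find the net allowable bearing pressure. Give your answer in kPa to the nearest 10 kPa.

q_all(net) ≈ 200 kPa

Overburden at base level: q = 20.2 × 0.64 = 12.928 kPa.
Cohesion term c·N_c·s_c = 105 × 5.14 × 1.3 = 701.61 kPa; surcharge term q·N_q = 12.928 × 1 = 12.928 kPa.
q_ult = 701.61 + 12.928 = 714.54 kPa.
q_net = 714.54 − 12.928 = 701.61 kPa.
q_all(net) = 701.61 / 3.5 = 200.46 kPa.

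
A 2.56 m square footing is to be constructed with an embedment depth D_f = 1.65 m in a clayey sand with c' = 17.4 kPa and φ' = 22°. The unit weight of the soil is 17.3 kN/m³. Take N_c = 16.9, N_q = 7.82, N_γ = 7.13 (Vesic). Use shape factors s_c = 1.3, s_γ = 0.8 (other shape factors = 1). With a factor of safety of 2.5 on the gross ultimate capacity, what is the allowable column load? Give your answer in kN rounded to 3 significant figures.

q = γ·D_f = 17.3 × 1.65 = 28.545 kPa.
c·N_c·s_c = 17.4 × 16.9 × 1.3 = 382.28 kPa
q·N_q = 28.545 × 7.82 = 223.22 kPa
0.5·γ·B·N_γ·s_γ = 0.5 × 17.3 × 2.56 × 7.13 × 0.8 = 126.31 kPa
q_ult = 382.28 + 223.22 + 126.31 = 731.81 kPa.
Gross allowable pressure q_all = 731.81 / 2.5 = 292.72 kPa.
Footing area = 6.5536 m², so allowable column load = 292.72 × 6.5536 = 1918.4 kN.

P_all ≈ 1920 kN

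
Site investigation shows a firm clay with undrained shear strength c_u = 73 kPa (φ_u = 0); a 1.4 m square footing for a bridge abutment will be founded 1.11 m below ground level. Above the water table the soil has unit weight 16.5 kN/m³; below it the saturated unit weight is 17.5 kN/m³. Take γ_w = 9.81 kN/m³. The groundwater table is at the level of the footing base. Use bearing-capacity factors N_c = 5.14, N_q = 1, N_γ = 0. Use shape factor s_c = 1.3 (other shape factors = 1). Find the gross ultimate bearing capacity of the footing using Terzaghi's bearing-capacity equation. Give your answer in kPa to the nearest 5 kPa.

Overburden at base level: q = 16.5 × 1.11 = 18.315 kPa.
Cohesion term c·N_c·s_c = 73 × 5.14 × 1.3 = 487.79 kPa; surcharge term q·N_q = 18.315 × 1 = 18.315 kPa.
q_ult = 487.79 + 18.315 = 506.1 kPa.

q_ult ≈ 505 kPa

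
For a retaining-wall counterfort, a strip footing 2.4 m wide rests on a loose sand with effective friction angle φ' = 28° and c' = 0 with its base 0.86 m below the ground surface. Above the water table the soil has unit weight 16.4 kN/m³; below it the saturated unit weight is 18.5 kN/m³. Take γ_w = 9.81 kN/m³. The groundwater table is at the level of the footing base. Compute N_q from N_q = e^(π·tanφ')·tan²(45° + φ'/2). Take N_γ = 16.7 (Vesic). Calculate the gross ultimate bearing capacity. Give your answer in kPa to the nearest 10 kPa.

q_ult ≈ 380 kPa

tan28° = 0.5317, so N_q = e^(π×0.5317)·tan²(59°) = 5.314 × 2.77 = 14.72.
Overburden at base level: q = 16.4 × 0.86 = 14.104 kPa.
Below the base the soil is submerged, so the ½γBN_γ term uses γ' = 18.5 − 9.81 = 8.69 kN/m³.
Surcharge term q·N_q = 14.104 × 14.72 = 207.61 kPa; self-weight term 0.5·γ·B·N_γ = 0.5 × 8.69 × 2.4 × 16.7 = 174.15 kPa.
q_ult = 207.61 + 174.15 = 381.76 kPa.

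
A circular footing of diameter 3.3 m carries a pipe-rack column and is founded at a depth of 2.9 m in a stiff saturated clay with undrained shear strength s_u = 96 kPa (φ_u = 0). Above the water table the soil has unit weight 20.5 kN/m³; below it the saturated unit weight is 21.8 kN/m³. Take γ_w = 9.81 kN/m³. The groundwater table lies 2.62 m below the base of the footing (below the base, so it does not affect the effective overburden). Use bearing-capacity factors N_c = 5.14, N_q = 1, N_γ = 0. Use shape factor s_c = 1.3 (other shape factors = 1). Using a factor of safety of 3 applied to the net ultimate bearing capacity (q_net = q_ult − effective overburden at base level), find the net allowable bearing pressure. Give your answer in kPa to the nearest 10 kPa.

q_all(net) ≈ 210 kPa

Effective surcharge at the founding depth q = γ·D_f = 20.5 × 2.9 = 59.45 kPa.
q_ult = c·N_c·s_c + q·N_q
     = 96 × 5.14 × 1.3 + 59.45 × 1
     = 641.47 + 59.45 = 700.92 kPa.
Net ultimate: q_net = 700.92 − 59.45 = 641.47 kPa.
q_all(net) = 641.47 / 3 = 213.82 kPa.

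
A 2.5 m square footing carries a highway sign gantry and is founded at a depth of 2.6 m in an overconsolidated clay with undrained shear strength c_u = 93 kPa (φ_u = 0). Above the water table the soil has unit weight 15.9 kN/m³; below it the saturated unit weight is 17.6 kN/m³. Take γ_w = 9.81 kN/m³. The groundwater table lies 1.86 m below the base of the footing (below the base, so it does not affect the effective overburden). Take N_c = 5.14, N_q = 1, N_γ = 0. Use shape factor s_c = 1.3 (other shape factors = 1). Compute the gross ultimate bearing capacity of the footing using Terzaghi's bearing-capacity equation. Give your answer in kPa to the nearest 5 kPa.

q_ult ≈ 665 kPa

Overburden at base level: q = 15.9 × 2.6 = 41.34 kPa.
Cohesion term c·N_c·s_c = 93 × 5.14 × 1.3 = 621.43 kPa; surcharge term q·N_q = 41.34 × 1 = 41.34 kPa.
q_ult = 621.43 + 41.34 = 662.77 kPa.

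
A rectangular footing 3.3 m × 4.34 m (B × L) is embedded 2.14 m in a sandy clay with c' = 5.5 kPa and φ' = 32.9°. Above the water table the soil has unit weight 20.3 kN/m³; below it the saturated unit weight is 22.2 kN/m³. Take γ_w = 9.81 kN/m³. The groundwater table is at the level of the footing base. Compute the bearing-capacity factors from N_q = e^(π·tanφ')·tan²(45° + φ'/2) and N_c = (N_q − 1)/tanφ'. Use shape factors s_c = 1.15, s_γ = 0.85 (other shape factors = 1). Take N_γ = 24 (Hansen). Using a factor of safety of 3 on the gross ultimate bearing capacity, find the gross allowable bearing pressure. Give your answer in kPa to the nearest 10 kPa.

N_q = e^(π·tan32.9°)·tan²(61.45°) = 25.78; N_c = (N_q − 1)/tanφ' = 38.31.
Effective surcharge at the founding depth q = γ·D_f = 20.3 × 2.14 = 43.442 kPa.
The water table coincides with the base, so in the self-weight term γ → γ' = 12.39 kN/m³.
q_ult = c·N_c·s_c + q·N_q + 0.5·γ·B·N_γ·s_γ
     = 5.5 × 38.307 × 1.15 + 43.442 × 25.782 + 0.5 × 12.39 × 3.3 × 24 × 0.85
     = 242.29 + 1120 + 417.05 = 1779.4 kPa.
q_all = 1779.4 / 3 = 593.12 kPa.

q_all ≈ 590 kPa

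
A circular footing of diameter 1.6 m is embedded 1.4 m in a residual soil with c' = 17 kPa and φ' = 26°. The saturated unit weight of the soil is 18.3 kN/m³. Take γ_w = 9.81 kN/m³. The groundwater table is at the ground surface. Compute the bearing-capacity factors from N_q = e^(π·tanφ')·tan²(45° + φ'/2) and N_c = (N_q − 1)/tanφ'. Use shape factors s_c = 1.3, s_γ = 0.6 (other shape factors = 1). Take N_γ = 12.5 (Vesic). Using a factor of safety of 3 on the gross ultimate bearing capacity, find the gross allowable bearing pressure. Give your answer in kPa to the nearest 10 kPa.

N_q = e^(π·tan26°)·tan²(58°) = 11.85; N_c = (N_q − 1)/tanφ' = 22.25.
Water table at ground surface, so effective unit weight γ' = 18.3 − 9.81 = 8.49 kN/m³ is used throughout; overburden q = 8.49 × 1.4 = 11.886 kPa; the same γ' applies in the ½γBN_γ term.
Cohesion term c·N_c·s_c = 17 × 22.254 × 1.3 = 491.82 kPa; surcharge term q·N_q = 11.886 × 11.854 = 140.9 kPa; self-weight term 0.5·γ·B·N_γ·s_γ = 0.5 × 8.49 × 1.6 × 12.5 × 0.6 = 50.94 kPa.
q_ult = 491.82 + 140.9 + 50.94 = 683.66 kPa.
q_all = 683.66 / 3 = 227.89 kPa.

q_all ≈ 230 kPa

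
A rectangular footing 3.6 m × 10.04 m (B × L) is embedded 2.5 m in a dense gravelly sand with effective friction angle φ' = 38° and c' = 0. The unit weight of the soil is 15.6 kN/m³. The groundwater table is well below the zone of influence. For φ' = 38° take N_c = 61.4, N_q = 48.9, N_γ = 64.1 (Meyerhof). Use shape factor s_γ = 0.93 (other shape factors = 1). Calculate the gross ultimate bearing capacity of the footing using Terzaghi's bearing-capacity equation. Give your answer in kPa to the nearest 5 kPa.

Effective surcharge at the founding depth q = γ·D_f = 15.6 × 2.5 = 39 kPa.
q_ult = q·N_q + 0.5·γ·B·N_γ·s_γ
     = 39 × 48.9 + 0.5 × 15.6 × 3.6 × 64.1 × 0.93
     = 1907.1 + 1673.9 = 3581 kPa.

q_ult ≈ 3580 kPa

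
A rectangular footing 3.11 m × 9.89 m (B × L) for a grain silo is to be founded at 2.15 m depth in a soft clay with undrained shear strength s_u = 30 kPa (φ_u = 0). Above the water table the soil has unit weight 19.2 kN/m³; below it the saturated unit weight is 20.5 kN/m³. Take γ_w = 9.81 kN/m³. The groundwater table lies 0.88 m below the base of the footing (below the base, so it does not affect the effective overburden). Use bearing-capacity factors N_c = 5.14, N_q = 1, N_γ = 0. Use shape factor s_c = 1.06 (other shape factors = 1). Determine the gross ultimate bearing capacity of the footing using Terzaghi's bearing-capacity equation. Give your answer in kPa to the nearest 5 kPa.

Overburden at base level: q = 19.2 × 2.15 = 41.28 kPa.
Cohesion term c·N_c·s_c = 30 × 5.14 × 1.06 = 163.45 kPa; surcharge term q·N_q = 41.28 × 1 = 41.28 kPa.
q_ult = 163.45 + 41.28 = 204.73 kPa.

q_ult ≈ 205 kPa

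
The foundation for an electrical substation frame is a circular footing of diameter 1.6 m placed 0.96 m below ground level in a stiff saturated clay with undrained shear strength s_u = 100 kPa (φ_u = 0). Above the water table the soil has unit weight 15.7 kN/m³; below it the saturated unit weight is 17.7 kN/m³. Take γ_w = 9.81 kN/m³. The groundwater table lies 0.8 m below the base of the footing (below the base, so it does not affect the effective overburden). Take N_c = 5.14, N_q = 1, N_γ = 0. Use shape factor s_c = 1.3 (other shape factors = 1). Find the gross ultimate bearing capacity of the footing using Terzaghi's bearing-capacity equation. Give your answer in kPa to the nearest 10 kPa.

Effective surcharge at the founding depth q = γ·D_f = 15.7 × 0.96 = 15.072 kPa.
q_ult = c·N_c·s_c + q·N_q
     = 100 × 5.14 × 1.3 + 15.072 × 1
     = 668.2 + 15.072 = 683.27 kPa.

q_ult ≈ 680 kPa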